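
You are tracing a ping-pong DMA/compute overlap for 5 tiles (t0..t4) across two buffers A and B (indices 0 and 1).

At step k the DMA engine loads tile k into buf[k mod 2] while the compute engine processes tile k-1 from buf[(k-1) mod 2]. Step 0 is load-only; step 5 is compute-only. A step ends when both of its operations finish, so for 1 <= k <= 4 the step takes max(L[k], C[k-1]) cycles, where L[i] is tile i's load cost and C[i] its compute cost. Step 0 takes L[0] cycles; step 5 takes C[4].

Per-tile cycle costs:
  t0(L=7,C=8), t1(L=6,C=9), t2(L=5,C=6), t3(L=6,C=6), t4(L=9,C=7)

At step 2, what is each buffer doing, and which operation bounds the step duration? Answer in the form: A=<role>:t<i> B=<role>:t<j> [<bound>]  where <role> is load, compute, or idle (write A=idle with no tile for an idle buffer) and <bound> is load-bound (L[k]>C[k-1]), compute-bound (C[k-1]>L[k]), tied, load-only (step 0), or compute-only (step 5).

step 2: A=load:t2 B=compute:t1 [compute-bound]

  0. 7=7c; end=7; A:t0 B:-
  1. max(6,8)=8c; end=15; A:t0 B:t1
  2. max(5,9)=9c; end=24; A:t2 B:t1
  3. max(6,6)=6c; end=30; A:t2 B:t3
  4. max(9,6)=9c; end=39; A:t4 B:t3
  5. 7=7c; end=46; A:t4 B:t3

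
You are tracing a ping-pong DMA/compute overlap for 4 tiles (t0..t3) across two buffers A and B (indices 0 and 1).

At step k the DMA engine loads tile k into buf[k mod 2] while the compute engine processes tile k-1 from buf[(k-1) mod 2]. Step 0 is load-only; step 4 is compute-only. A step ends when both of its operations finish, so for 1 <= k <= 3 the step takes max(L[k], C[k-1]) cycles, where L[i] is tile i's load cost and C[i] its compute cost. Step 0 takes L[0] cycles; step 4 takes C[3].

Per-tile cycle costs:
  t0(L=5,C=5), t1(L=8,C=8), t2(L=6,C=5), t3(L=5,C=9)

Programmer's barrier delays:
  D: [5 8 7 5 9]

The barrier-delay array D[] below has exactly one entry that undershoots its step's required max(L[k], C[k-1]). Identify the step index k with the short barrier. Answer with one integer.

[0] required=L[0]=5=5 vs D=5 ok
[1] required=max(L[1]=8,C[0]=5)=8 vs D=8 ok
[2] required=max(L[2]=6,C[1]=8)=8 vs D=7 SHORT
[3] required=max(L[3]=5,C[2]=5)=5 vs D=5 ok
[4] required=C[3]=9=9 vs D=9 ok

hazard at step 2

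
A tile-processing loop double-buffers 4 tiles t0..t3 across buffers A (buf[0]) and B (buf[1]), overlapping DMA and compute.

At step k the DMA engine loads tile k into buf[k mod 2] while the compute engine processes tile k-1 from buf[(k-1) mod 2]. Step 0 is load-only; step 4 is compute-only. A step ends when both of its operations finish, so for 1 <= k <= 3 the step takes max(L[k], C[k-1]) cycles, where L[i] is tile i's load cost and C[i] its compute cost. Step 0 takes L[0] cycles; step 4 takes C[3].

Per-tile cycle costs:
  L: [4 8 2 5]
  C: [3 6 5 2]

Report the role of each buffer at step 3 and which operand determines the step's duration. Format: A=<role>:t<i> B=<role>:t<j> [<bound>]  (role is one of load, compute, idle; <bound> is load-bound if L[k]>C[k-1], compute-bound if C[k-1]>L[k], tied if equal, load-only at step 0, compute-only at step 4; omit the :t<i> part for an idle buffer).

step 3: A=compute:t2 B=load:t3 [tied]

step 0: L[0]=4 → dur=4, Σ=4 | A=load:t0 B=idle [load-only]
step 1: L[1]=8 C[0]=3 → dur=8, Σ=12 | A=compute:t0 B=load:t1 [load-bound]
step 2: L[2]=2 C[1]=6 → dur=6, Σ=18 | A=load:t2 B=compute:t1 [compute-bound]
step 3: L[3]=5 C[2]=5 → dur=5, Σ=23 | A=compute:t2 B=load:t3 [tied]
step 4: C[3]=2 → dur=2, Σ=25 | A=idle B=compute:t3 [compute-only]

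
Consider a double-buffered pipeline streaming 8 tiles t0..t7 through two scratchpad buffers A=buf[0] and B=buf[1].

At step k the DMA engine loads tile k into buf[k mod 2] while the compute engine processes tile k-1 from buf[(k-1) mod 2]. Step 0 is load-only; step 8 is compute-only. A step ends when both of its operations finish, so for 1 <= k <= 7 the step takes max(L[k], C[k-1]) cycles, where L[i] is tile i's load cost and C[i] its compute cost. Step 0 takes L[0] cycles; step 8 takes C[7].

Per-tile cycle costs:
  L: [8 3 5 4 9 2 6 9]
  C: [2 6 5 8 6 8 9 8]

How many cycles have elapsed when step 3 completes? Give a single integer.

step 0: L[0]=8 → dur=8, Σ=8 | A=load:t0 B=idle [load-only]
step 1: L[1]=3 C[0]=2 → dur=3, Σ=11 | A=compute:t0 B=load:t1 [load-bound]
step 2: L[2]=5 C[1]=6 → dur=6, Σ=17 | A=load:t2 B=compute:t1 [compute-bound]
step 3: L[3]=4 C[2]=5 → dur=5, Σ=22 | A=compute:t2 B=load:t3 [compute-bound]
step 4: L[4]=9 C[3]=8 → dur=9, Σ=31 | A=load:t4 B=compute:t3 [load-bound]
step 5: L[5]=2 C[4]=6 → dur=6, Σ=37 | A=compute:t4 B=load:t5 [compute-bound]
step 6: L[6]=6 C[5]=8 → dur=8, Σ=45 | A=load:t6 B=compute:t5 [compute-bound]
step 7: L[7]=9 C[6]=9 → dur=9, Σ=54 | A=compute:t6 B=load:t7 [tied]
step 8: C[7]=8 → dur=8, Σ=62 | A=idle B=compute:t7 [compute-only]

end_cycle[3] = 22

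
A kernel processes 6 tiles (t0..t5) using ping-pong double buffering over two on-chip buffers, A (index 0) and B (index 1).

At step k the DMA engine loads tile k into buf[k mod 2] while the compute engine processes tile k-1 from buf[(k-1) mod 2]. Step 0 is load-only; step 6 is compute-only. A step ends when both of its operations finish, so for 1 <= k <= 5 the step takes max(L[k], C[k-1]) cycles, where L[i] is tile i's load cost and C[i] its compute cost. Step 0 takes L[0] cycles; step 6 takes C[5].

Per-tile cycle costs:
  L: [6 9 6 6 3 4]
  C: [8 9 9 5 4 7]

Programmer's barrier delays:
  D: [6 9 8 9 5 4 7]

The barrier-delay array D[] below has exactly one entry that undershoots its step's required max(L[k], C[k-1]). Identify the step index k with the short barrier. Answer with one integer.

[0] required=L[0]=6=6 vs D=6 ok
[1] required=max(L[1]=9,C[0]=8)=9 vs D=9 ok
[2] required=max(L[2]=6,C[1]=9)=9 vs D=8 SHORT
[3] required=max(L[3]=6,C[2]=9)=9 vs D=9 ok
[4] required=max(L[4]=3,C[3]=5)=5 vs D=5 ok
[5] required=max(L[5]=4,C[4]=4)=4 vs D=4 ok
[6] required=C[5]=7=7 vs D=7 ok

hazard at step 2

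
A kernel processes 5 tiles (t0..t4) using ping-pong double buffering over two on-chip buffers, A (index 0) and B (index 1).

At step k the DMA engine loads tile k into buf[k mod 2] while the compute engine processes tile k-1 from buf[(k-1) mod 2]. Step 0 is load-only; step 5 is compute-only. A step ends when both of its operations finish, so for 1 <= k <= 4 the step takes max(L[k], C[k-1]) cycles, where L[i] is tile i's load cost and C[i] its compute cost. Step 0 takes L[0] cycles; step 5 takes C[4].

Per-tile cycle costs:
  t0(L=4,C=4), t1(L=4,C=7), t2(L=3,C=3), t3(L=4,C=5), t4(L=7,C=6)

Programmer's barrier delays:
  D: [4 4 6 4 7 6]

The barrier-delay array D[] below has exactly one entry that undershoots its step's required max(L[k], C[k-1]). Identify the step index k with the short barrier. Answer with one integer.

k=0 barrier L[0]=4→4c, D[0]=4 ok
k=1 barrier max(L[1]=4,C[0]=4)→4c, D[1]=4 ok
k=2 barrier max(L[2]=3,C[1]=7)→7c, D[2]=6 SHORT
k=3 barrier max(L[3]=4,C[2]=3)→4c, D[3]=4 ok
k=4 barrier max(L[4]=7,C[3]=5)→7c, D[4]=7 ok
k=5 barrier C[4]=6→6c, D[5]=6 ok

hazard at step 2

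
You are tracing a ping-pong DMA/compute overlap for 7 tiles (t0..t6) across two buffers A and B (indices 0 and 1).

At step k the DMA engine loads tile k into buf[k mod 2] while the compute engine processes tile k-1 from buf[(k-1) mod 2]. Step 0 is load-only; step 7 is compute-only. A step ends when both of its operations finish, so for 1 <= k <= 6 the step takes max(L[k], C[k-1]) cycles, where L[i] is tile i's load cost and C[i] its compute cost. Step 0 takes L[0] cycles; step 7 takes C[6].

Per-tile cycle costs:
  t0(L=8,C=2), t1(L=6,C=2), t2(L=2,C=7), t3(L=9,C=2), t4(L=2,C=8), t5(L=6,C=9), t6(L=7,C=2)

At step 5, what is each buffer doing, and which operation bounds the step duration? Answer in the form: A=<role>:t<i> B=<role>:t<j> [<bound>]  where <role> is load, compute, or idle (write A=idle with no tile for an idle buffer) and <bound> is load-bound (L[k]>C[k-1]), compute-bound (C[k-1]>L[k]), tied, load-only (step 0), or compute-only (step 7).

step 5: A=compute:t4 B=load:t5 [compute-bound]

step 0: L[0]=8 → dur=8, Σ=8 | A=load:t0 B=idle [load-only]
step 1: L[1]=6 C[0]=2 → dur=6, Σ=14 | A=compute:t0 B=load:t1 [load-bound]
step 2: L[2]=2 C[1]=2 → dur=2, Σ=16 | A=load:t2 B=compute:t1 [tied]
step 3: L[3]=9 C[2]=7 → dur=9, Σ=25 | A=compute:t2 B=load:t3 [load-bound]
step 4: L[4]=2 C[3]=2 → dur=2, Σ=27 | A=load:t4 B=compute:t3 [tied]
step 5: L[5]=6 C[4]=8 → dur=8, Σ=35 | A=compute:t4 B=load:t5 [compute-bound]
step 6: L[6]=7 C[5]=9 → dur=9, Σ=44 | A=load:t6 B=compute:t5 [compute-bound]
step 7: C[6]=2 → dur=2, Σ=46 | A=compute:t6 B=idle [compute-only]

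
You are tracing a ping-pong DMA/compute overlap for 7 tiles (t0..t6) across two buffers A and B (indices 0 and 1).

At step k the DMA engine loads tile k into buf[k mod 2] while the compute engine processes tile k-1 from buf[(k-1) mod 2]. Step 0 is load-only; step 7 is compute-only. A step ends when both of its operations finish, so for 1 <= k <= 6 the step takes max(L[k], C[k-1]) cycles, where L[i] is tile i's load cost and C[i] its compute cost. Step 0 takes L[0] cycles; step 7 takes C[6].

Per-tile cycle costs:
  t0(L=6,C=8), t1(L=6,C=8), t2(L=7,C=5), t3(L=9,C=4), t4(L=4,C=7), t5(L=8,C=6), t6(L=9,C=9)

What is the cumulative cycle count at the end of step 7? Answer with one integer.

end_cycle[7] = 61

k=0 load=t0/6c comp=- wait=6 total=6
k=1 load=t1/6c comp=t0/8c wait=8 total=14
k=2 load=t2/7c comp=t1/8c wait=8 total=22
k=3 load=t3/9c comp=t2/5c wait=9 total=31
k=4 load=t4/4c comp=t3/4c wait=4 total=35
k=5 load=t5/8c comp=t4/7c wait=8 total=43
k=6 load=t6/9c comp=t5/6c wait=9 total=52
k=7 load=- comp=t6/9c wait=9 total=61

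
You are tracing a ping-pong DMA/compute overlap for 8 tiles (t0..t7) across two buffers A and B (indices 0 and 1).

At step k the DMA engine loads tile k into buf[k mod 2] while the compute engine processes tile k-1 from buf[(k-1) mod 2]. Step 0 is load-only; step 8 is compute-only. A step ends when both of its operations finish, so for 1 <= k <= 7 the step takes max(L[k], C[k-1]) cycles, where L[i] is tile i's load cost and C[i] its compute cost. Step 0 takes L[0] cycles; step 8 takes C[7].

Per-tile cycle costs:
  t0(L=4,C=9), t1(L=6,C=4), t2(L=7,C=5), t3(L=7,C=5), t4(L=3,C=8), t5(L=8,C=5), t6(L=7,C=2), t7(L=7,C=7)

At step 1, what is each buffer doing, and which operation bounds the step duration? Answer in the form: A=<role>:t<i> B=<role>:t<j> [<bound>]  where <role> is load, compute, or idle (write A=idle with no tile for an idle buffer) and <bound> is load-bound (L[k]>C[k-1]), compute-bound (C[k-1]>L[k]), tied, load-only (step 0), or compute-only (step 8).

step 0: L[0]=4 → dur=4, Σ=4 | A=load:t0 B=idle [load-only]
step 1: L[1]=6 C[0]=9 → dur=9, Σ=13 | A=compute:t0 B=load:t1 [compute-bound]
step 2: L[2]=7 C[1]=4 → dur=7, Σ=20 | A=load:t2 B=compute:t1 [load-bound]
step 3: L[3]=7 C[2]=5 → dur=7, Σ=27 | A=compute:t2 B=load:t3 [load-bound]
step 4: L[4]=3 C[3]=5 → dur=5, Σ=32 | A=load:t4 B=compute:t3 [compute-bound]
step 5: L[5]=8 C[4]=8 → dur=8, Σ=40 | A=compute:t4 B=load:t5 [tied]
step 6: L[6]=7 C[5]=5 → dur=7, Σ=47 | A=load:t6 B=compute:t5 [load-bound]
step 7: L[7]=7 C[6]=2 → dur=7, Σ=54 | A=compute:t6 B=load:t7 [load-bound]
step 8: C[7]=7 → dur=7, Σ=61 | A=idle B=compute:t7 [compute-only]

step 1: A=compute:t0 B=load:t1 [compute-bound]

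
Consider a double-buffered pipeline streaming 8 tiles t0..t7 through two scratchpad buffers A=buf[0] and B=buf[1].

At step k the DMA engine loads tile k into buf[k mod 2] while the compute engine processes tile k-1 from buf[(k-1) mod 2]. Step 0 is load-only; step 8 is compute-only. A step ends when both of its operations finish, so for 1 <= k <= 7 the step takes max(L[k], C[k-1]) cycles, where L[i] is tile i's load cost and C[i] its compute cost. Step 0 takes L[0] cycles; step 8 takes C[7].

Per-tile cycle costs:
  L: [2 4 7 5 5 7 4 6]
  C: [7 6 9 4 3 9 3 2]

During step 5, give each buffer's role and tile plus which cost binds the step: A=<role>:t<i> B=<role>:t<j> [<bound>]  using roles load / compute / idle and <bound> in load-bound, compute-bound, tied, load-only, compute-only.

step 5: A=compute:t4 B=load:t5 [load-bound]

  0. 2=2c; end=2; A:t0 B:-
  1. max(4,7)=7c; end=9; A:t0 B:t1
  2. max(7,6)=7c; end=16; A:t2 B:t1
  3. max(5,9)=9c; end=25; A:t2 B:t3
  4. max(5,4)=5c; end=30; A:t4 B:t3
  5. max(7,3)=7c; end=37; A:t4 B:t5
  6. max(4,9)=9c; end=46; A:t6 B:t5
  7. max(6,3)=6c; end=52; A:t6 B:t7
  8. 2=2c; end=54; A:t6 B:t7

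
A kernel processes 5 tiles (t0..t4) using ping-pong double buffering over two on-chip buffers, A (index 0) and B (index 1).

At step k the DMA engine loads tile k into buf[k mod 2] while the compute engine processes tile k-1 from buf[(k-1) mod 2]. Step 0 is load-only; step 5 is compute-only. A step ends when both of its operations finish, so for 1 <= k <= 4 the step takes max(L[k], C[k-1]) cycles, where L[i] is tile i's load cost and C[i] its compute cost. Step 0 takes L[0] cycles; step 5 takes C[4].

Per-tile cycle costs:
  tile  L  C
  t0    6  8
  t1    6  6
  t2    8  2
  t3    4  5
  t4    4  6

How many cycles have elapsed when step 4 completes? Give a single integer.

step 0: L[0]=6 → dur=6, Σ=6 | A=load:t0 B=idle [load-only]
step 1: L[1]=6 C[0]=8 → dur=8, Σ=14 | A=compute:t0 B=load:t1 [compute-bound]
step 2: L[2]=8 C[1]=6 → dur=8, Σ=22 | A=load:t2 B=compute:t1 [load-bound]
step 3: L[3]=4 C[2]=2 → dur=4, Σ=26 | A=compute:t2 B=load:t3 [load-bound]
step 4: L[4]=4 C[3]=5 → dur=5, Σ=31 | A=load:t4 B=compute:t3 [compute-bound]
step 5: C[4]=6 → dur=6, Σ=37 | A=compute:t4 B=idle [compute-only]

end_cycle[4] = 31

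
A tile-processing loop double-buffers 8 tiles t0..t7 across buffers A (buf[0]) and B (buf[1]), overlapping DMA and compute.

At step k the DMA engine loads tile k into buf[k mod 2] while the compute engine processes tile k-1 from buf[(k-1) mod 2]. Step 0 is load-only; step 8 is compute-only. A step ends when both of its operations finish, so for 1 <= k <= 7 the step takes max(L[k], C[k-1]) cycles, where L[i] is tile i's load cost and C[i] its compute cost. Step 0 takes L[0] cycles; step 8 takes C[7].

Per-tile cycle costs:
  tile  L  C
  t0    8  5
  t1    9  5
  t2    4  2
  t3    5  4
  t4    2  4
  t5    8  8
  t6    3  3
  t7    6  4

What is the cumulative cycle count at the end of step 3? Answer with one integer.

end_cycle[3] = 27

step 0: L[0]=8 → dur=8, Σ=8 | A=load:t0 B=idle [load-only]
step 1: L[1]=9 C[0]=5 → dur=9, Σ=17 | A=compute:t0 B=load:t1 [load-bound]
step 2: L[2]=4 C[1]=5 → dur=5, Σ=22 | A=load:t2 B=compute:t1 [compute-bound]
step 3: L[3]=5 C[2]=2 → dur=5, Σ=27 | A=compute:t2 B=load:t3 [load-bound]
step 4: L[4]=2 C[3]=4 → dur=4, Σ=31 | A=load:t4 B=compute:t3 [compute-bound]
step 5: L[5]=8 C[4]=4 → dur=8, Σ=39 | A=compute:t4 B=load:t5 [load-bound]
step 6: L[6]=3 C[5]=8 → dur=8, Σ=47 | A=load:t6 B=compute:t5 [compute-bound]
step 7: L[7]=6 C[6]=3 → dur=6, Σ=53 | A=compute:t6 B=load:t7 [load-bound]
step 8: C[7]=4 → dur=4, Σ=57 | A=idle B=compute:t7 [compute-only]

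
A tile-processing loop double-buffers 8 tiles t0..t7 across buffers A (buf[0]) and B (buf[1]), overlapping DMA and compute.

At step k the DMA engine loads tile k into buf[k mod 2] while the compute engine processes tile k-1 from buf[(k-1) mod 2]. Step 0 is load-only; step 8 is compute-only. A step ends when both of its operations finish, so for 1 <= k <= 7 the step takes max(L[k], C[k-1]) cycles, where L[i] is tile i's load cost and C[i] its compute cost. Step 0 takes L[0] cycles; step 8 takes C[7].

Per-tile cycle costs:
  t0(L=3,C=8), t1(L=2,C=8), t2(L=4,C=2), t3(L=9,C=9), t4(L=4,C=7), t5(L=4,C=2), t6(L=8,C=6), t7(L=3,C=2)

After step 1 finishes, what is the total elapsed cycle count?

step 0: L[0]=3 → dur=3, Σ=3 | A=load:t0 B=idle [load-only]
step 1: L[1]=2 C[0]=8 → dur=8, Σ=11 | A=compute:t0 B=load:t1 [compute-bound]
step 2: L[2]=4 C[1]=8 → dur=8, Σ=19 | A=load:t2 B=compute:t1 [compute-bound]
step 3: L[3]=9 C[2]=2 → dur=9, Σ=28 | A=compute:t2 B=load:t3 [load-bound]
step 4: L[4]=4 C[3]=9 → dur=9, Σ=37 | A=load:t4 B=compute:t3 [compute-bound]
step 5: L[5]=4 C[4]=7 → dur=7, Σ=44 | A=compute:t4 B=load:t5 [compute-bound]
step 6: L[6]=8 C[5]=2 → dur=8, Σ=52 | A=load:t6 B=compute:t5 [load-bound]
step 7: L[7]=3 C[6]=6 → dur=6, Σ=58 | A=compute:t6 B=load:t7 [compute-bound]
step 8: C[7]=2 → dur=2, Σ=60 | A=idle B=compute:t7 [compute-only]

end_cycle[1] = 11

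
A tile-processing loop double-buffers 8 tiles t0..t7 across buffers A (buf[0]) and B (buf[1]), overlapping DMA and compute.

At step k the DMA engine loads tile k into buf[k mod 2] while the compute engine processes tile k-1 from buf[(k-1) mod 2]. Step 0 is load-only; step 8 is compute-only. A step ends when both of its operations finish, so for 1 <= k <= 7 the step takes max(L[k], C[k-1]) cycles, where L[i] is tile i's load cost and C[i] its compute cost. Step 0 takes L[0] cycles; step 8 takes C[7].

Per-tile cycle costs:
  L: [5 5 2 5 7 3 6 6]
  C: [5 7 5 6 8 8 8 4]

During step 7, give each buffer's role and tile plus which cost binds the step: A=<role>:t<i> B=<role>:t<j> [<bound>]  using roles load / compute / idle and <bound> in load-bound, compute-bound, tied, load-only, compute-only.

step 7: A=compute:t6 B=load:t7 [compute-bound]

  0. 5=5c; end=5; A:t0 B:-
  1. max(5,5)=5c; end=10; A:t0 B:t1
  2. max(2,7)=7c; end=17; A:t2 B:t1
  3. max(5,5)=5c; end=22; A:t2 B:t3
  4. max(7,6)=7c; end=29; A:t4 B:t3
  5. max(3,8)=8c; end=37; A:t4 B:t5
  6. max(6,8)=8c; end=45; A:t6 B:t5
  7. max(6,8)=8c; end=53; A:t6 B:t7
  8. 4=4c; end=57; A:t6 B:t7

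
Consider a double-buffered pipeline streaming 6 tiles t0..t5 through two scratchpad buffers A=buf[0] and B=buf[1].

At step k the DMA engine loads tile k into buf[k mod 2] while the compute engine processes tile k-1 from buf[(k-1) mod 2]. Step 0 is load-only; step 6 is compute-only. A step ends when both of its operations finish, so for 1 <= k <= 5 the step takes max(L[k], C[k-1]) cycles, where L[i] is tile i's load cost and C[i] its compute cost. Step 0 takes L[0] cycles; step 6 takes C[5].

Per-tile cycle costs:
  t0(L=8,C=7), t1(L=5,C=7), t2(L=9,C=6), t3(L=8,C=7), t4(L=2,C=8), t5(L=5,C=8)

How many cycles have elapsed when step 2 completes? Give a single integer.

[0] DMA t0→A (8c) ∥ CU idle ⇒ 8c, clock 8
[1] DMA t1→B (5c) ∥ CU A:t0 (7c) ⇒ 7c, clock 15
[2] DMA t2→A (9c) ∥ CU B:t1 (7c) ⇒ 9c, clock 24
[3] DMA t3→B (8c) ∥ CU A:t2 (6c) ⇒ 8c, clock 32
[4] DMA t4→A (2c) ∥ CU B:t3 (7c) ⇒ 7c, clock 39
[5] DMA t5→B (5c) ∥ CU A:t4 (8c) ⇒ 8c, clock 47
[6] DMA idle ∥ CU B:t5 (8c) ⇒ 8c, clock 55

end_cycle[2] = 24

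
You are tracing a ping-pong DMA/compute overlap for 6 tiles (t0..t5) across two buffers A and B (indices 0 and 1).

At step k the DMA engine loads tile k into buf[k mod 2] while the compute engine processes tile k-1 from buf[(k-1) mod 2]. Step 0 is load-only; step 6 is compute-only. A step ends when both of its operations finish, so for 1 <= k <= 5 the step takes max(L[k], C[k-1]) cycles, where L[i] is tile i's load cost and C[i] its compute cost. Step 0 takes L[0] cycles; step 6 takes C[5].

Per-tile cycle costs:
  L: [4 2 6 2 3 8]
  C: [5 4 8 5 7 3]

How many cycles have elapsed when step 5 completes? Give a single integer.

end_cycle[5] = 36

[0] DMA t0→A (4c) ∥ CU idle ⇒ 4c, clock 4
[1] DMA t1→B (2c) ∥ CU A:t0 (5c) ⇒ 5c, clock 9
[2] DMA t2→A (6c) ∥ CU B:t1 (4c) ⇒ 6c, clock 15
[3] DMA t3→B (2c) ∥ CU A:t2 (8c) ⇒ 8c, clock 23
[4] DMA t4→A (3c) ∥ CU B:t3 (5c) ⇒ 5c, clock 28
[5] DMA t5→B (8c) ∥ CU A:t4 (7c) ⇒ 8c, clock 36
[6] DMA idle ∥ CU B:t5 (3c) ⇒ 3c, clock 39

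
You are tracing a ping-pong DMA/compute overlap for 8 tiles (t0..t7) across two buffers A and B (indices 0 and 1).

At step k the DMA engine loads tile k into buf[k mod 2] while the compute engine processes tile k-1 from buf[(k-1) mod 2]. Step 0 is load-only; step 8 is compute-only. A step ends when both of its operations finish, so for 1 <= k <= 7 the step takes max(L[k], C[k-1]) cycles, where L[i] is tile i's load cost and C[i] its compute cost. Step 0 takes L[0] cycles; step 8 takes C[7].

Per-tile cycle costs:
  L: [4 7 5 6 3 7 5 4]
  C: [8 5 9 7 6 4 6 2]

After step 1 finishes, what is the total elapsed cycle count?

end_cycle[1] = 12

[0] DMA t0→A (4c) ∥ CU idle ⇒ 4c, clock 4
[1] DMA t1→B (7c) ∥ CU A:t0 (8c) ⇒ 8c, clock 12
[2] DMA t2→A (5c) ∥ CU B:t1 (5c) ⇒ 5c, clock 17
[3] DMA t3→B (6c) ∥ CU A:t2 (9c) ⇒ 9c, clock 26
[4] DMA t4→A (3c) ∥ CU B:t3 (7c) ⇒ 7c, clock 33
[5] DMA t5→B (7c) ∥ CU A:t4 (6c) ⇒ 7c, clock 40
[6] DMA t6→A (5c) ∥ CU B:t5 (4c) ⇒ 5c, clock 45
[7] DMA t7→B (4c) ∥ CU A:t6 (6c) ⇒ 6c, clock 51
[8] DMA idle ∥ CU B:t7 (2c) ⇒ 2c, clock 53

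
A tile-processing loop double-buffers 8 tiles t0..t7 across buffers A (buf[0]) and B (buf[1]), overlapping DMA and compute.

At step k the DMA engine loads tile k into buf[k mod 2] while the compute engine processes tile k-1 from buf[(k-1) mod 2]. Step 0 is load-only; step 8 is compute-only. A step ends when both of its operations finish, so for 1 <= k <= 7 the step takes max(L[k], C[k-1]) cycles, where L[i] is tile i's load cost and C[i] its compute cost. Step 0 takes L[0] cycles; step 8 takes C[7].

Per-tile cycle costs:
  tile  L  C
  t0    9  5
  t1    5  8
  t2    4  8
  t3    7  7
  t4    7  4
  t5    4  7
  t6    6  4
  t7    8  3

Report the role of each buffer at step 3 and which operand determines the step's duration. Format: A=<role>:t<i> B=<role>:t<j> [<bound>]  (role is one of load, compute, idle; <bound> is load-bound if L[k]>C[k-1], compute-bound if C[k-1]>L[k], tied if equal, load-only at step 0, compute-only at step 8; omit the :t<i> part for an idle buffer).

k=0 load=t0/9c comp=- wait=9 total=9
k=1 load=t1/5c comp=t0/5c wait=5 total=14
k=2 load=t2/4c comp=t1/8c wait=8 total=22
k=3 load=t3/7c comp=t2/8c wait=8 total=30
k=4 load=t4/7c comp=t3/7c wait=7 total=37
k=5 load=t5/4c comp=t4/4c wait=4 total=41
k=6 load=t6/6c comp=t5/7c wait=7 total=48
k=7 load=t7/8c comp=t6/4c wait=8 total=56
k=8 load=- comp=t7/3c wait=3 total=59

step 3: A=compute:t2 B=load:t3 [compute-bound]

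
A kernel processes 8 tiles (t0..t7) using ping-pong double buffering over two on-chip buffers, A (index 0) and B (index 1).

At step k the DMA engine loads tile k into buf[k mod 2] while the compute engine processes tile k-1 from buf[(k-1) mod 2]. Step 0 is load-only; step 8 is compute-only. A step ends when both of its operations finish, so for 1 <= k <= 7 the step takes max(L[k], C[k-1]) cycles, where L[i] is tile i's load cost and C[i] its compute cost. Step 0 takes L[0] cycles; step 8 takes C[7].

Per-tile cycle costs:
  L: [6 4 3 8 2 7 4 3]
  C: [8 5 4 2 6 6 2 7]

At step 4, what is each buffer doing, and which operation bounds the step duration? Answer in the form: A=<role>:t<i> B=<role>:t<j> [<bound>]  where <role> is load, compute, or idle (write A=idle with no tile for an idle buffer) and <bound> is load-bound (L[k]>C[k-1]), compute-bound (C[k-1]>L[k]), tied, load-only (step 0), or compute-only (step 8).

step 4: A=load:t4 B=compute:t3 [tied]

step 0: L[0]=6 → dur=6, Σ=6 | A=load:t0 B=idle [load-only]
step 1: L[1]=4 C[0]=8 → dur=8, Σ=14 | A=compute:t0 B=load:t1 [compute-bound]
step 2: L[2]=3 C[1]=5 → dur=5, Σ=19 | A=load:t2 B=compute:t1 [compute-bound]
step 3: L[3]=8 C[2]=4 → dur=8, Σ=27 | A=compute:t2 B=load:t3 [load-bound]
step 4: L[4]=2 C[3]=2 → dur=2, Σ=29 | A=load:t4 B=compute:t3 [tied]
step 5: L[5]=7 C[4]=6 → dur=7, Σ=36 | A=compute:t4 B=load:t5 [load-bound]
step 6: L[6]=4 C[5]=6 → dur=6, Σ=42 | A=load:t6 B=compute:t5 [compute-bound]
step 7: L[7]=3 C[6]=2 → dur=3, Σ=45 | A=compute:t6 B=load:t7 [load-bound]
step 8: C[7]=7 → dur=7, Σ=52 | A=idle B=compute:t7 [compute-only]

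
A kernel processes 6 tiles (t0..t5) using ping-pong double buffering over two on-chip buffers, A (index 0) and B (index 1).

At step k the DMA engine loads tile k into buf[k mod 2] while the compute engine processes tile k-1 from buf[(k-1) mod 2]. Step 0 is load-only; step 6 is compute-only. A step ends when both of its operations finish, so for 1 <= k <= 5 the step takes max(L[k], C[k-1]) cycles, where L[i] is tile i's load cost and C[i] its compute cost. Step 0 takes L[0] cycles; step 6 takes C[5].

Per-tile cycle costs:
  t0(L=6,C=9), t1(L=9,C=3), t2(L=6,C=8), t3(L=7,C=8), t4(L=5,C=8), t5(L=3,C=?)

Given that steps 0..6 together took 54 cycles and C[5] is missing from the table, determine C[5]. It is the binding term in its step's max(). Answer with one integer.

C[5] = 9

step 0 → dur = L[0]=6 = 6
step 1 → dur = max(L[1]=9, C[0]=9) = 9
step 2 → dur = max(L[2]=6, C[1]=3) = 6
step 3 → dur = max(L[3]=7, C[2]=8) = 8
step 4 → dur = max(L[4]=5, C[3]=8) = 8
step 5 → dur = max(L[5]=3, C[4]=8) = 8
step 6 → dur = C[5]=? = C[5]  (unknown; binding)
sum of known step durations = 45
dur[6] = total - known = 54 - 45 = 9
C[5] is the binding max in step 6, so C[5] = dur[6] = 9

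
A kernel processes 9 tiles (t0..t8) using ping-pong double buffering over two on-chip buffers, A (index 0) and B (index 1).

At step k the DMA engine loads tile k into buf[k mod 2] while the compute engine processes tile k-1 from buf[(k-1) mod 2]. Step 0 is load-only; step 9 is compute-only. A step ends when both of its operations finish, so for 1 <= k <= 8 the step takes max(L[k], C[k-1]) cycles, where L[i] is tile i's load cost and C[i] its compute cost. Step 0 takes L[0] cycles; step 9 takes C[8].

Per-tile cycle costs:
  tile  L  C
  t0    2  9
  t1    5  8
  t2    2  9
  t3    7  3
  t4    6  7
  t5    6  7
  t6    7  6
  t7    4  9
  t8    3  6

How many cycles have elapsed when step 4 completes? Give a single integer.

end_cycle[4] = 34

  0. 2=2c; end=2; A:t0 B:-
  1. max(5,9)=9c; end=11; A:t0 B:t1
  2. max(2,8)=8c; end=19; A:t2 B:t1
  3. max(7,9)=9c; end=28; A:t2 B:t3
  4. max(6,3)=6c; end=34; A:t4 B:t3
  5. max(6,7)=7c; end=41; A:t4 B:t5
  6. max(7,7)=7c; end=48; A:t6 B:t5
  7. max(4,6)=6c; end=54; A:t6 B:t7
  8. max(3,9)=9c; end=63; A:t8 B:t7
  9. 6=6c; end=69; A:t8 B:t7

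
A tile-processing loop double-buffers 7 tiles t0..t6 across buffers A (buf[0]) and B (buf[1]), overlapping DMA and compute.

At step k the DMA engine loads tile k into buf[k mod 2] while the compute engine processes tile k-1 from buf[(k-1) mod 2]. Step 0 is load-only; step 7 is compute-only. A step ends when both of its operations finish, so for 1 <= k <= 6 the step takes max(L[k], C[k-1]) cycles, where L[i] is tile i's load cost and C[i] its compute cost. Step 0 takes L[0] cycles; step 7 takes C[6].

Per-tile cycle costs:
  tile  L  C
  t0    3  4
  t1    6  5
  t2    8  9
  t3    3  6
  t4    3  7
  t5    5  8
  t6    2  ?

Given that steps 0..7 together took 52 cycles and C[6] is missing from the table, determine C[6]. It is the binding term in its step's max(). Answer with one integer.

step 0: dur = L[0]=3 = 3
step 1: dur = max(L[1]=6, C[0]=4) = 6
step 2: dur = max(L[2]=8, C[1]=5) = 8
step 3: dur = max(L[3]=3, C[2]=9) = 9
step 4: dur = max(L[4]=3, C[3]=6) = 6
step 5: dur = max(L[5]=5, C[4]=7) = 7
step 6: dur = max(L[6]=2, C[5]=8) = 8
step 7: dur = C[6]=? = C[6]  (unknown; binding)
sum of known step durations = 47
dur[7] = total - known = 52 - 47 = 5
C[6] is the binding max in step 7, so C[6] = dur[7] = 5

C[6] = 5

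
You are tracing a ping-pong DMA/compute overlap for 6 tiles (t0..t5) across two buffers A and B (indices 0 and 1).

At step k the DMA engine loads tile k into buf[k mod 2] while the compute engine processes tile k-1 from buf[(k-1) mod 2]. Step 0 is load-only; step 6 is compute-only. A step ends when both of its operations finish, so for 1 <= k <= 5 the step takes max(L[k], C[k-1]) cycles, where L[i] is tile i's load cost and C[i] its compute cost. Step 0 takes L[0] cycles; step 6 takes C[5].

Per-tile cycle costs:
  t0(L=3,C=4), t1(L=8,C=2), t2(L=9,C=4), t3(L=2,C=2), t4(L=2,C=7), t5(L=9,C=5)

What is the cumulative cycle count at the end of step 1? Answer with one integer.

[0] DMA t0→A (3c) ∥ CU idle ⇒ 3c, clock 3
[1] DMA t1→B (8c) ∥ CU A:t0 (4c) ⇒ 8c, clock 11
[2] DMA t2→A (9c) ∥ CU B:t1 (2c) ⇒ 9c, clock 20
[3] DMA t3→B (2c) ∥ CU A:t2 (4c) ⇒ 4c, clock 24
[4] DMA t4→A (2c) ∥ CU B:t3 (2c) ⇒ 2c, clock 26
[5] DMA t5→B (9c) ∥ CU A:t4 (7c) ⇒ 9c, clock 35
[6] DMA idle ∥ CU B:t5 (5c) ⇒ 5c, clock 40

end_cycle[1] = 11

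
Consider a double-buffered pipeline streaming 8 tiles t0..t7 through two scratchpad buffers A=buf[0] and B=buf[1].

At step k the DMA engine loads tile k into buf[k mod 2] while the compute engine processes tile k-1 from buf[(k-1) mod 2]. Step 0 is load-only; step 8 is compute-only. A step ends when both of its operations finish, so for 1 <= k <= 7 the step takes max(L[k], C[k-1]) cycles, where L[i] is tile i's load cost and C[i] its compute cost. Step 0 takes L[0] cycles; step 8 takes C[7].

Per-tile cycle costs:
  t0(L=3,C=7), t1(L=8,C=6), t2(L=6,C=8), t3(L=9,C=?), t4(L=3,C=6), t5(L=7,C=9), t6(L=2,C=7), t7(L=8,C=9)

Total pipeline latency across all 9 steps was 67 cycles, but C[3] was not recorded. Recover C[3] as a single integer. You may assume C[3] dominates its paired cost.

step 0 → dur = L[0]=3 = 3
step 1 → dur = max(L[1]=8, C[0]=7) = 8
step 2 → dur = max(L[2]=6, C[1]=6) = 6
step 3 → dur = max(L[3]=9, C[2]=8) = 9
step 4 → dur = max(L[4]=3, C[3]=?) = C[3]  (unknown; binding)
step 5 → dur = max(L[5]=7, C[4]=6) = 7
step 6 → dur = max(L[6]=2, C[5]=9) = 9
step 7 → dur = max(L[7]=8, C[6]=7) = 8
step 8 → dur = C[7]=9 = 9
sum of known step durations = 59
dur[4] = total - known = 67 - 59 = 8
C[3] is the binding max in step 4, so C[3] = dur[4] = 8

C[3] = 8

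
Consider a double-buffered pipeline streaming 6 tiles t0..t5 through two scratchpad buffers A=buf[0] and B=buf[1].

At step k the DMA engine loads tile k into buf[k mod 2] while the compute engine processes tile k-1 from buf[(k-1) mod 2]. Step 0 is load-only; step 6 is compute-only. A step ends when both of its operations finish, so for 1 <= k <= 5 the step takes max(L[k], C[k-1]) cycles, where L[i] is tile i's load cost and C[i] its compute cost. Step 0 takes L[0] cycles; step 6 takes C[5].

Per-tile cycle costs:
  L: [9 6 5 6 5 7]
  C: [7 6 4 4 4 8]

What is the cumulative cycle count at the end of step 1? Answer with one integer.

[0] DMA t0→A (9c) ∥ CU idle ⇒ 9c, clock 9
[1] DMA t1→B (6c) ∥ CU A:t0 (7c) ⇒ 7c, clock 16
[2] DMA t2→A (5c) ∥ CU B:t1 (6c) ⇒ 6c, clock 22
[3] DMA t3→B (6c) ∥ CU A:t2 (4c) ⇒ 6c, clock 28
[4] DMA t4→A (5c) ∥ CU B:t3 (4c) ⇒ 5c, clock 33
[5] DMA t5→B (7c) ∥ CU A:t4 (4c) ⇒ 7c, clock 40
[6] DMA idle ∥ CU B:t5 (8c) ⇒ 8c, clock 48

end_cycle[1] = 16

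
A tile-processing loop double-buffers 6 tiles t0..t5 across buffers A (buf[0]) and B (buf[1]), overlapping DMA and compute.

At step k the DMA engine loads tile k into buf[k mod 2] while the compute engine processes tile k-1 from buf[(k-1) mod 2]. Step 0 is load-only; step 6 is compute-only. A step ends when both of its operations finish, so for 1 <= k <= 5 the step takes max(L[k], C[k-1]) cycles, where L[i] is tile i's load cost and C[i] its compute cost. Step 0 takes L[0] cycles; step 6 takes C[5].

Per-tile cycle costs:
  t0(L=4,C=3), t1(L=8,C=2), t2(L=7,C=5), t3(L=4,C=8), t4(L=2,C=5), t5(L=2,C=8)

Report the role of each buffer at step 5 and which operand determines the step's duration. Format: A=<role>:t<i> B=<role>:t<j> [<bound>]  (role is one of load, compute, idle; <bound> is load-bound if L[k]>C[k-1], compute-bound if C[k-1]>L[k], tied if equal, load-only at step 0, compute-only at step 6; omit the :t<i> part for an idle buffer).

step 5: A=compute:t4 B=load:t5 [compute-bound]

[0] DMA t0→A (4c) ∥ CU idle ⇒ 4c, clock 4
[1] DMA t1→B (8c) ∥ CU A:t0 (3c) ⇒ 8c, clock 12
[2] DMA t2→A (7c) ∥ CU B:t1 (2c) ⇒ 7c, clock 19
[3] DMA t3→B (4c) ∥ CU A:t2 (5c) ⇒ 5c, clock 24
[4] DMA t4→A (2c) ∥ CU B:t3 (8c) ⇒ 8c, clock 32
[5] DMA t5→B (2c) ∥ CU A:t4 (5c) ⇒ 5c, clock 37
[6] DMA idle ∥ CU B:t5 (8c) ⇒ 8c, clock 45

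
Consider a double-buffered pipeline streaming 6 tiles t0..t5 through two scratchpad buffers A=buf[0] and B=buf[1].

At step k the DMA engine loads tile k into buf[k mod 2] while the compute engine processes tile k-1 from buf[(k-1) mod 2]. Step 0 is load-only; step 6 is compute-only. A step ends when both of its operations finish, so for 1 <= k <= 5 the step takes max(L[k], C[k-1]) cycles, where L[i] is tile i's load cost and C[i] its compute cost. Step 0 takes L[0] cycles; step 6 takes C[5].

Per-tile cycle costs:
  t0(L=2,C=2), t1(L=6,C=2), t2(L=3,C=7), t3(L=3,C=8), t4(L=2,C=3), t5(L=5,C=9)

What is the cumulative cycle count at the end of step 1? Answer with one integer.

[0] DMA t0→A (2c) ∥ CU idle ⇒ 2c, clock 2
[1] DMA t1→B (6c) ∥ CU A:t0 (2c) ⇒ 6c, clock 8
[2] DMA t2→A (3c) ∥ CU B:t1 (2c) ⇒ 3c, clock 11
[3] DMA t3→B (3c) ∥ CU A:t2 (7c) ⇒ 7c, clock 18
[4] DMA t4→A (2c) ∥ CU B:t3 (8c) ⇒ 8c, clock 26
[5] DMA t5→B (5c) ∥ CU A:t4 (3c) ⇒ 5c, clock 31
[6] DMA idle ∥ CU B:t5 (9c) ⇒ 9c, clock 40

end_cycle[1] = 8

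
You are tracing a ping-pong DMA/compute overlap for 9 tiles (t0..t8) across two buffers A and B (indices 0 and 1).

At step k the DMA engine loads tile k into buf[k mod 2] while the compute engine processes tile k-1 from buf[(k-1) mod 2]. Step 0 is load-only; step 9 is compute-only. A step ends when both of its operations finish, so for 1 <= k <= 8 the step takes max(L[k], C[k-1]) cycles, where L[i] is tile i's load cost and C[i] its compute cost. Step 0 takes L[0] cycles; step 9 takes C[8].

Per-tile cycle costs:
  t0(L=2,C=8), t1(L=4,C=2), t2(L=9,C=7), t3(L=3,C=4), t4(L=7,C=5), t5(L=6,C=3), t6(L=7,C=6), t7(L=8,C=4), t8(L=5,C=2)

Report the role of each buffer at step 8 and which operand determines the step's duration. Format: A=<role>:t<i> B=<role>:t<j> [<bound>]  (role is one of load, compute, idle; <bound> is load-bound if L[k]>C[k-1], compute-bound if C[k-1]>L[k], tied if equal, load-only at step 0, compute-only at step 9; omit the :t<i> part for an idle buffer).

step 8: A=load:t8 B=compute:t7 [load-bound]

step 0: L[0]=2 → dur=2, Σ=2 | A=load:t0 B=idle [load-only]
step 1: L[1]=4 C[0]=8 → dur=8, Σ=10 | A=compute:t0 B=load:t1 [compute-bound]
step 2: L[2]=9 C[1]=2 → dur=9, Σ=19 | A=load:t2 B=compute:t1 [load-bound]
step 3: L[3]=3 C[2]=7 → dur=7, Σ=26 | A=compute:t2 B=load:t3 [compute-bound]
step 4: L[4]=7 C[3]=4 → dur=7, Σ=33 | A=load:t4 B=compute:t3 [load-bound]
step 5: L[5]=6 C[4]=5 → dur=6, Σ=39 | A=compute:t4 B=load:t5 [load-bound]
step 6: L[6]=7 C[5]=3 → dur=7, Σ=46 | A=load:t6 B=compute:t5 [load-bound]
step 7: L[7]=8 C[6]=6 → dur=8, Σ=54 | A=compute:t6 B=load:t7 [load-bound]
step 8: L[8]=5 C[7]=4 → dur=5, Σ=59 | A=load:t8 B=compute:t7 [load-bound]
step 9: C[8]=2 → dur=2, Σ=61 | A=compute:t8 B=idle [compute-only]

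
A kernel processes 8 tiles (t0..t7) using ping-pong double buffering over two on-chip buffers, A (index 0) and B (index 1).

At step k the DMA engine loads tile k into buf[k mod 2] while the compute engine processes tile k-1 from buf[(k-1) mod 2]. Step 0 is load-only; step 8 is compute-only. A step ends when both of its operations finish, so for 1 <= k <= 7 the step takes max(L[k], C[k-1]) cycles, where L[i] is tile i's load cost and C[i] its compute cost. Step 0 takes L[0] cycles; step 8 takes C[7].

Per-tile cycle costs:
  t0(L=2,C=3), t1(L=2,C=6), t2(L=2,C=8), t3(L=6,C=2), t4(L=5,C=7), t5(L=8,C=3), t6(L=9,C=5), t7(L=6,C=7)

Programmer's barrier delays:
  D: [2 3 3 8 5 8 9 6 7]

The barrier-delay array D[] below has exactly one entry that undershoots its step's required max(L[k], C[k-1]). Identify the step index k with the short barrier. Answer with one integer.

hazard at step 2

step 0: need L[0]=2 = 2; D[0]=2 ok
step 1: need max(L[1]=2,C[0]=3) = 3; D[1]=3 ok
step 2: need max(L[2]=2,C[1]=6) = 6; D[2]=3 SHORT
step 3: need max(L[3]=6,C[2]=8) = 8; D[3]=8 ok
step 4: need max(L[4]=5,C[3]=2) = 5; D[4]=5 ok
step 5: need max(L[5]=8,C[4]=7) = 8; D[5]=8 ok
step 6: need max(L[6]=9,C[5]=3) = 9; D[6]=9 ok
step 7: need max(L[7]=6,C[6]=5) = 6; D[7]=6 ok
step 8: need C[7]=7 = 7; D[8]=7 ok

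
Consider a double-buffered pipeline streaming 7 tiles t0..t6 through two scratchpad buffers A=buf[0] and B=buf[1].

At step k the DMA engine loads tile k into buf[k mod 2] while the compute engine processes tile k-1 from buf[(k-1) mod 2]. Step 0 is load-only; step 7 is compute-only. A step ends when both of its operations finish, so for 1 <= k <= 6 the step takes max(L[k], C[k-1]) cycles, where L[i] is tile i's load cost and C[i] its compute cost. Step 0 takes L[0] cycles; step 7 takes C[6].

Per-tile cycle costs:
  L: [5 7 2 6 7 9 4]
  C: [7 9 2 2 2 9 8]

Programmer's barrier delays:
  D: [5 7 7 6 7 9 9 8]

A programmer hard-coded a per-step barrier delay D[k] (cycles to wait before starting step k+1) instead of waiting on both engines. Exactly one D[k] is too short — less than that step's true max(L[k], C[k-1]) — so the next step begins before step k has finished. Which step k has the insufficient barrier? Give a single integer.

hazard at step 2

[0] required=L[0]=5=5 vs D=5 ok
[1] required=max(L[1]=7,C[0]=7)=7 vs D=7 ok
[2] required=max(L[2]=2,C[1]=9)=9 vs D=7 SHORT
[3] required=max(L[3]=6,C[2]=2)=6 vs D=6 ok
[4] required=max(L[4]=7,C[3]=2)=7 vs D=7 ok
[5] required=max(L[5]=9,C[4]=2)=9 vs D=9 ok
[6] required=max(L[6]=4,C[5]=9)=9 vs D=9 ok
[7] required=C[6]=8=8 vs D=8 ok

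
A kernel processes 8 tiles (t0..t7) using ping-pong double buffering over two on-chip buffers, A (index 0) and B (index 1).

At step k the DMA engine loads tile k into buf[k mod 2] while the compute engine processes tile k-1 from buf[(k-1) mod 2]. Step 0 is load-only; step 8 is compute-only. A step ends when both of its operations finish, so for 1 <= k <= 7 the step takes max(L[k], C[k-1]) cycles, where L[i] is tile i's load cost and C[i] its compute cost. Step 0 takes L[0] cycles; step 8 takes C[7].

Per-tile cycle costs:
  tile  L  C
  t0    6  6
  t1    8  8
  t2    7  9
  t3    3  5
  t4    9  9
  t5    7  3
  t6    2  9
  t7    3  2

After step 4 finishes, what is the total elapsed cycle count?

end_cycle[4] = 40

step 0: L[0]=6 → dur=6, Σ=6 | A=load:t0 B=idle [load-only]
step 1: L[1]=8 C[0]=6 → dur=8, Σ=14 | A=compute:t0 B=load:t1 [load-bound]
step 2: L[2]=7 C[1]=8 → dur=8, Σ=22 | A=load:t2 B=compute:t1 [compute-bound]
step 3: L[3]=3 C[2]=9 → dur=9, Σ=31 | A=compute:t2 B=load:t3 [compute-bound]
step 4: L[4]=9 C[3]=5 → dur=9, Σ=40 | A=load:t4 B=compute:t3 [load-bound]
step 5: L[5]=7 C[4]=9 → dur=9, Σ=49 | A=compute:t4 B=load:t5 [compute-bound]
step 6: L[6]=2 C[5]=3 → dur=3, Σ=52 | A=load:t6 B=compute:t5 [compute-bound]
step 7: L[7]=3 C[6]=9 → dur=9, Σ=61 | A=compute:t6 B=load:t7 [compute-bound]
step 8: C[7]=2 → dur=2, Σ=63 | A=idle B=compute:t7 [compute-only]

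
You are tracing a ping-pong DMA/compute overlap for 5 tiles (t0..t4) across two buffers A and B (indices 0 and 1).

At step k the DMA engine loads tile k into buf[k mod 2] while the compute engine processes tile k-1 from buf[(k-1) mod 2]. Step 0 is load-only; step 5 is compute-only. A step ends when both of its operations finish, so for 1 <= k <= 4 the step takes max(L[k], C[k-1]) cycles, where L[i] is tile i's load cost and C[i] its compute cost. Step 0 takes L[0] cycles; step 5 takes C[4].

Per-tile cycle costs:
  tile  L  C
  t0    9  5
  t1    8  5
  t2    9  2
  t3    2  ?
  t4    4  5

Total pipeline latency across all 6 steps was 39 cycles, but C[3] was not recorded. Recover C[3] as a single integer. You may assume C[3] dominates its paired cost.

C[3] = 6

step 0 | dur = L[0]=9 = 9
step 1 | dur = max(L[1]=8, C[0]=5) = 8
step 2 | dur = max(L[2]=9, C[1]=5) = 9
step 3 | dur = max(L[3]=2, C[2]=2) = 2
step 4 | dur = max(L[4]=4, C[3]=?) = C[3]  (unknown; binding)
step 5 | dur = C[4]=5 = 5
sum of known step durations = 33
dur[4] = total - known = 39 - 33 = 6
C[3] is the binding max in step 4, so C[3] = dur[4] = 6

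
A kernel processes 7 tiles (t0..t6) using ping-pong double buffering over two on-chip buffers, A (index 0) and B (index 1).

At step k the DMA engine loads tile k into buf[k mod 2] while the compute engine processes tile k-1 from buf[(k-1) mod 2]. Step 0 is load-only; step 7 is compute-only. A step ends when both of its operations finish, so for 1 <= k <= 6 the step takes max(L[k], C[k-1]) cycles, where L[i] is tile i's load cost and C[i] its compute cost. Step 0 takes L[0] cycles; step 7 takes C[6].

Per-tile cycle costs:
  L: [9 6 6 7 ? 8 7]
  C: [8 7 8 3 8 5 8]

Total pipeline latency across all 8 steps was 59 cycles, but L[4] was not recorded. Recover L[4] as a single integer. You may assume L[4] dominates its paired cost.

L[4] = 4

step 0 = dur = L[0]=9 = 9
step 1 = dur = max(L[1]=6, C[0]=8) = 8
step 2 = dur = max(L[2]=6, C[1]=7) = 7
step 3 = dur = max(L[3]=7, C[2]=8) = 8
step 4 = dur = max(L[4]=?, C[3]=3) = L[4]  (unknown; binding)
step 5 = dur = max(L[5]=8, C[4]=8) = 8
step 6 = dur = max(L[6]=7, C[5]=5) = 7
step 7 = dur = C[6]=8 = 8
sum of known step durations = 55
dur[4] = total - known = 59 - 55 = 4
L[4] is the binding max in step 4, so L[4] = dur[4] = 4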